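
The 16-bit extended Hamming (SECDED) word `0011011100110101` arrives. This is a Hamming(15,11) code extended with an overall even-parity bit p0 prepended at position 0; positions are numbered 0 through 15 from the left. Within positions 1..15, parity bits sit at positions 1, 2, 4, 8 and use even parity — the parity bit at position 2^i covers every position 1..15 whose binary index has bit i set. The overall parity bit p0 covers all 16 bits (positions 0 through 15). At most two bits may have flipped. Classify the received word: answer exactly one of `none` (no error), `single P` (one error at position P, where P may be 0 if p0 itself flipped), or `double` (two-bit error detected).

single 6

s1: b1⊕b3⊕b5⊕b7⊕b9⊕b11⊕b13⊕b15 = 0⊕1⊕1⊕1⊕0⊕1⊕1⊕1 = 0
s2: b2⊕b3⊕b6⊕b7⊕b10⊕b11⊕b14⊕b15 = 1⊕1⊕1⊕1⊕1⊕1⊕0⊕1 = 1
s4: b4⊕b5⊕b6⊕b7⊕b12⊕b13⊕b14⊕b15 = 0⊕1⊕1⊕1⊕0⊕1⊕0⊕1 = 1
s8: b8⊕b9⊕b10⊕b11⊕b12⊕b13⊕b14⊕b15 = 0⊕0⊕1⊕1⊕0⊕1⊕0⊕1 = 0
Syndrome (s8...s1) = 0110 → position 6.
Overall parity (XOR of all 16 bits, including p0): 0⊕0⊕1⊕1⊕0⊕1⊕1⊕1⊕0⊕0⊕1⊕1⊕0⊕1⊕0⊕1 = 1
Overall=1, syndrome position=6 → single-bit error at position 6.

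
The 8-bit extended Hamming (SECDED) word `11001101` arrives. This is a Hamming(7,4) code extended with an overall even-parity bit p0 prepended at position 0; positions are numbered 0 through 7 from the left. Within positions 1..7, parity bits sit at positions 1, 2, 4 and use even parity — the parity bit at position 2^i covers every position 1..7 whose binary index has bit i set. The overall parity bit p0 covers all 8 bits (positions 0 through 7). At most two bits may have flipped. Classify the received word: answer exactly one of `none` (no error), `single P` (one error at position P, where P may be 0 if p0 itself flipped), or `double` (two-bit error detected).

single 7

s1: b1⊕b3⊕b5⊕b7 = 1⊕0⊕1⊕1 = 1
s2: b2⊕b3⊕b6⊕b7 = 0⊕0⊕0⊕1 = 1
s4: b4⊕b5⊕b6⊕b7 = 1⊕1⊕0⊕1 = 1
Syndrome (s4...s1) = 111 → position 7.
Overall parity (XOR of all 8 bits, including p0): 1⊕1⊕0⊕0⊕1⊕1⊕0⊕1 = 1
Overall=1, syndrome position=7 → single-bit error at position 7.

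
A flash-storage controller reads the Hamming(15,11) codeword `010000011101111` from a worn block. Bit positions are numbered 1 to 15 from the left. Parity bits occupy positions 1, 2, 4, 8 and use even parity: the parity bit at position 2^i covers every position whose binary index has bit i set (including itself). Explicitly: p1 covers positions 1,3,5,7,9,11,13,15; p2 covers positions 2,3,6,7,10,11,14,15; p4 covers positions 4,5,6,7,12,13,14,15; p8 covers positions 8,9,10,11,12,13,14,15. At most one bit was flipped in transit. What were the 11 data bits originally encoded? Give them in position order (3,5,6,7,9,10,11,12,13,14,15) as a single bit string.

s1: b1⊕b3⊕b5⊕b7⊕b9⊕b11⊕b13⊕b15 = 0⊕0⊕0⊕0⊕1⊕0⊕1⊕1 = 1
s2: b2⊕b3⊕b6⊕b7⊕b10⊕b11⊕b14⊕b15 = 1⊕0⊕0⊕0⊕1⊕0⊕1⊕1 = 0
s4: b4⊕b5⊕b6⊕b7⊕b12⊕b13⊕b14⊕b15 = 0⊕0⊕0⊕0⊕1⊕1⊕1⊕1 = 0
s8: b8⊕b9⊕b10⊕b11⊕b12⊕b13⊕b14⊕b15 = 1⊕1⊕1⊕0⊕1⊕1⊕1⊕1 = 1
Syndrome (s8...s1) = 1001 → position 9.
Flip bit 9: corrected codeword = 010000010101111
Data bits at positions 3,5,6,7,9,10,11,12,13,14,15: 00000101111

00000101111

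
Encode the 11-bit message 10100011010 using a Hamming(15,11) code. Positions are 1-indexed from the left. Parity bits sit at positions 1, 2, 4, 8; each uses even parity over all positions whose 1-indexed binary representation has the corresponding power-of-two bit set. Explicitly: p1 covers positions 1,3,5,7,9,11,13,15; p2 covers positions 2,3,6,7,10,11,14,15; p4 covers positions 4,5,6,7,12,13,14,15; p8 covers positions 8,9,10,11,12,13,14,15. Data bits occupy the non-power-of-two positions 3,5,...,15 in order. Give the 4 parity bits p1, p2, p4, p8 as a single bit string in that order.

0011

Place data bits at non-power-of-two positions: b3=1, b5=0, b6=1, b7=0, b9=0, b10=0, b11=1, b12=1, b13=0, b14=1, b15=0.
p1 = XOR of data positions {3,5,7,9,11,13,15} = 1⊕0⊕0⊕0⊕1⊕0⊕0 = 0
p2 = XOR of data positions {3,6,7,10,11,14,15} = 1⊕1⊕0⊕0⊕1⊕1⊕0 = 0
p4 = XOR of data positions {5,6,7,12,13,14,15} = 0⊕1⊕0⊕1⊕0⊕1⊕0 = 1
p8 = XOR of data positions {9,10,11,12,13,14,15} = 0⊕0⊕1⊕1⊕0⊕1⊕0 = 1
Parity bits p1,p2,p4,p8 = 0011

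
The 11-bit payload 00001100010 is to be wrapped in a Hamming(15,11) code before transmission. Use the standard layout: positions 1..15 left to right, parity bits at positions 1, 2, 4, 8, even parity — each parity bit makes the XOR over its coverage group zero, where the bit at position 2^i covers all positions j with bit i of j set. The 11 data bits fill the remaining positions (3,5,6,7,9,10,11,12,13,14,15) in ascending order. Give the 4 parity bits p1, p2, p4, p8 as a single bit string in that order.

Place data bits at non-power-of-two positions: b3=0, b5=0, b6=0, b7=0, b9=1, b10=1, b11=0, b12=0, b13=0, b14=1, b15=0.
p1 = XOR of data positions {3,5,7,9,11,13,15} = 0⊕0⊕0⊕1⊕0⊕0⊕0 = 1
p2 = XOR of data positions {3,6,7,10,11,14,15} = 0⊕0⊕0⊕1⊕0⊕1⊕0 = 0
p4 = XOR of data positions {5,6,7,12,13,14,15} = 0⊕0⊕0⊕0⊕0⊕1⊕0 = 1
p8 = XOR of data positions {9,10,11,12,13,14,15} = 1⊕1⊕0⊕0⊕0⊕1⊕0 = 1
Parity bits p1,p2,p4,p8 = 1011

1011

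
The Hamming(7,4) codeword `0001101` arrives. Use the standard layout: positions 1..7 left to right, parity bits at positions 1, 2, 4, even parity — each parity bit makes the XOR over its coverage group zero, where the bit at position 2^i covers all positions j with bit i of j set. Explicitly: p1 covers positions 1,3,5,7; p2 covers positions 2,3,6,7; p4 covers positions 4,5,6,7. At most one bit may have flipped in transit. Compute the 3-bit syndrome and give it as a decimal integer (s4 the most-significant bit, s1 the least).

s1: b1⊕b3⊕b5⊕b7 = 0⊕0⊕1⊕1 = 0
s2: b2⊕b3⊕b6⊕b7 = 0⊕0⊕0⊕1 = 1
s4: b4⊕b5⊕b6⊕b7 = 1⊕1⊕0⊕1 = 1
Syndrome (s4...s1) = 110 → position 6.

6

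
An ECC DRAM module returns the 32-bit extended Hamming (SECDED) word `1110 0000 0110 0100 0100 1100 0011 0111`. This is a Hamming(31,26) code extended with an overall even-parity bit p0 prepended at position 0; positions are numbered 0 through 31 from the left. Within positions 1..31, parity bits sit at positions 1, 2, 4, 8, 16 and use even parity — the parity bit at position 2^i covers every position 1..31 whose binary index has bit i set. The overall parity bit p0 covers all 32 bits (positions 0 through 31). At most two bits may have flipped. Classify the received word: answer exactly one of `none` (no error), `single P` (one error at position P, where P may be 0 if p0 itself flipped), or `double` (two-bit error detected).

none

s1: b1⊕b3⊕b5⊕b7⊕b9⊕b11⊕b13⊕b15⊕b17⊕b19⊕b21⊕b23⊕b25⊕b27⊕b29⊕b31 = 1⊕0⊕0⊕0⊕1⊕0⊕1⊕0⊕1⊕0⊕1⊕0⊕0⊕1⊕1⊕1 = 0
s2: b2⊕b3⊕b6⊕b7⊕b10⊕b11⊕b14⊕b15⊕b18⊕b19⊕b22⊕b23⊕b26⊕b27⊕b30⊕b31 = 1⊕0⊕0⊕0⊕1⊕0⊕0⊕0⊕0⊕0⊕0⊕0⊕1⊕1⊕1⊕1 = 0
s4: b4⊕b5⊕b6⊕b7⊕b12⊕b13⊕b14⊕b15⊕b20⊕b21⊕b22⊕b23⊕b28⊕b29⊕b30⊕b31 = 0⊕0⊕0⊕0⊕0⊕1⊕0⊕0⊕1⊕1⊕0⊕0⊕0⊕1⊕1⊕1 = 0
s8: b8⊕b9⊕b10⊕b11⊕b12⊕b13⊕b14⊕b15⊕b24⊕b25⊕b26⊕b27⊕b28⊕b29⊕b30⊕b31 = 0⊕1⊕1⊕0⊕0⊕1⊕0⊕0⊕0⊕0⊕1⊕1⊕0⊕1⊕1⊕1 = 0
s16: b16⊕b17⊕b18⊕b19⊕b20⊕b21⊕b22⊕b23⊕b24⊕b25⊕b26⊕b27⊕b28⊕b29⊕b30⊕b31 = 0⊕1⊕0⊕0⊕1⊕1⊕0⊕0⊕0⊕0⊕1⊕1⊕0⊕1⊕1⊕1 = 0
Syndrome (s16...s1) = 00000 → position 0 (no error).
Overall parity (XOR of all 32 bits, including p0): 1⊕1⊕1⊕0⊕0⊕0⊕0⊕0⊕0⊕1⊕1⊕0⊕0⊕1⊕0⊕0⊕0⊕1⊕0⊕0⊕1⊕1⊕0⊕0⊕0⊕0⊕1⊕1⊕0⊕1⊕1⊕1 = 0
Overall=0, syndrome position=0 → no error.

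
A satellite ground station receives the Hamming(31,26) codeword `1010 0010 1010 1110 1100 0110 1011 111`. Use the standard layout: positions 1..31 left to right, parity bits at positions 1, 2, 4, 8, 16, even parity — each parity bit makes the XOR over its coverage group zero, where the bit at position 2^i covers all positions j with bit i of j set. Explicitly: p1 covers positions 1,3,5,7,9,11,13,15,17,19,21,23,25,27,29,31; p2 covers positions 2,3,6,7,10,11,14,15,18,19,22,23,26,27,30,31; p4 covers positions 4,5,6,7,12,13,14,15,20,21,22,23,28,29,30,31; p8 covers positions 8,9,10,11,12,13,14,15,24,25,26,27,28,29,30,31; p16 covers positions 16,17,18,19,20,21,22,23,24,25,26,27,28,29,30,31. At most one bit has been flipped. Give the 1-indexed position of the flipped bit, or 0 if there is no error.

11

s1: b1⊕b3⊕b5⊕b7⊕b9⊕b11⊕b13⊕b15⊕b17⊕b19⊕b21⊕b23⊕b25⊕b27⊕b29⊕b31 = 1⊕1⊕0⊕1⊕1⊕1⊕1⊕1⊕1⊕0⊕0⊕1⊕1⊕1⊕1⊕1 = 1
s2: b2⊕b3⊕b6⊕b7⊕b10⊕b11⊕b14⊕b15⊕b18⊕b19⊕b22⊕b23⊕b26⊕b27⊕b30⊕b31 = 0⊕1⊕0⊕1⊕0⊕1⊕1⊕1⊕1⊕0⊕1⊕1⊕0⊕1⊕1⊕1 = 1
s4: b4⊕b5⊕b6⊕b7⊕b12⊕b13⊕b14⊕b15⊕b20⊕b21⊕b22⊕b23⊕b28⊕b29⊕b30⊕b31 = 0⊕0⊕0⊕1⊕0⊕1⊕1⊕1⊕0⊕0⊕1⊕1⊕1⊕1⊕1⊕1 = 0
s8: b8⊕b9⊕b10⊕b11⊕b12⊕b13⊕b14⊕b15⊕b24⊕b25⊕b26⊕b27⊕b28⊕b29⊕b30⊕b31 = 0⊕1⊕0⊕1⊕0⊕1⊕1⊕1⊕0⊕1⊕0⊕1⊕1⊕1⊕1⊕1 = 1
s16: b16⊕b17⊕b18⊕b19⊕b20⊕b21⊕b22⊕b23⊕b24⊕b25⊕b26⊕b27⊕b28⊕b29⊕b30⊕b31 = 0⊕1⊕1⊕0⊕0⊕0⊕1⊕1⊕0⊕1⊕0⊕1⊕1⊕1⊕1⊕1 = 0
Syndrome (s16...s1) = 01011 → position 11.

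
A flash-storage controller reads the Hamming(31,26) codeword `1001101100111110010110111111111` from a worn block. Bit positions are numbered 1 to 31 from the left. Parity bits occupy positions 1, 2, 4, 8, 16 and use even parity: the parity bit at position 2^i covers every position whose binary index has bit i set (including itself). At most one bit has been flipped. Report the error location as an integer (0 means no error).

s1: b1⊕b3⊕b5⊕b7⊕b9⊕b11⊕b13⊕b15⊕b17⊕b19⊕b21⊕b23⊕b25⊕b27⊕b29⊕b31 = 1⊕0⊕1⊕1⊕0⊕1⊕1⊕1⊕0⊕0⊕1⊕1⊕1⊕1⊕1⊕1 = 0
s2: b2⊕b3⊕b6⊕b7⊕b10⊕b11⊕b14⊕b15⊕b18⊕b19⊕b22⊕b23⊕b26⊕b27⊕b30⊕b31 = 0⊕0⊕0⊕1⊕0⊕1⊕1⊕1⊕1⊕0⊕0⊕1⊕1⊕1⊕1⊕1 = 0
s4: b4⊕b5⊕b6⊕b7⊕b12⊕b13⊕b14⊕b15⊕b20⊕b21⊕b22⊕b23⊕b28⊕b29⊕b30⊕b31 = 1⊕1⊕0⊕1⊕1⊕1⊕1⊕1⊕1⊕1⊕0⊕1⊕1⊕1⊕1⊕1 = 0
s8: b8⊕b9⊕b10⊕b11⊕b12⊕b13⊕b14⊕b15⊕b24⊕b25⊕b26⊕b27⊕b28⊕b29⊕b30⊕b31 = 1⊕0⊕0⊕1⊕1⊕1⊕1⊕1⊕1⊕1⊕1⊕1⊕1⊕1⊕1⊕1 = 0
s16: b16⊕b17⊕b18⊕b19⊕b20⊕b21⊕b22⊕b23⊕b24⊕b25⊕b26⊕b27⊕b28⊕b29⊕b30⊕b31 = 0⊕0⊕1⊕0⊕1⊕1⊕0⊕1⊕1⊕1⊕1⊕1⊕1⊕1⊕1⊕1 = 0
Syndrome (s16...s1) = 00000 → position 0 (no error).

0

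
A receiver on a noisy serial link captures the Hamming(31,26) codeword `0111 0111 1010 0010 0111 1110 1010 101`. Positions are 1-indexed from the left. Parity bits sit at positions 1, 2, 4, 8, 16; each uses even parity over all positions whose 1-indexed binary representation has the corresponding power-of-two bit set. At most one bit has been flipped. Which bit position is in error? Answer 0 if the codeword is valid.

s1: b1⊕b3⊕b5⊕b7⊕b9⊕b11⊕b13⊕b15⊕b17⊕b19⊕b21⊕b23⊕b25⊕b27⊕b29⊕b31 = 0⊕1⊕0⊕1⊕1⊕1⊕0⊕1⊕0⊕1⊕1⊕1⊕1⊕1⊕1⊕1 = 0
s2: b2⊕b3⊕b6⊕b7⊕b10⊕b11⊕b14⊕b15⊕b18⊕b19⊕b22⊕b23⊕b26⊕b27⊕b30⊕b31 = 1⊕1⊕1⊕1⊕0⊕1⊕0⊕1⊕1⊕1⊕1⊕1⊕0⊕1⊕0⊕1 = 0
s4: b4⊕b5⊕b6⊕b7⊕b12⊕b13⊕b14⊕b15⊕b20⊕b21⊕b22⊕b23⊕b28⊕b29⊕b30⊕b31 = 1⊕0⊕1⊕1⊕0⊕0⊕0⊕1⊕1⊕1⊕1⊕1⊕0⊕1⊕0⊕1 = 0
s8: b8⊕b9⊕b10⊕b11⊕b12⊕b13⊕b14⊕b15⊕b24⊕b25⊕b26⊕b27⊕b28⊕b29⊕b30⊕b31 = 1⊕1⊕0⊕1⊕0⊕0⊕0⊕1⊕0⊕1⊕0⊕1⊕0⊕1⊕0⊕1 = 0
s16: b16⊕b17⊕b18⊕b19⊕b20⊕b21⊕b22⊕b23⊕b24⊕b25⊕b26⊕b27⊕b28⊕b29⊕b30⊕b31 = 0⊕0⊕1⊕1⊕1⊕1⊕1⊕1⊕0⊕1⊕0⊕1⊕0⊕1⊕0⊕1 = 0
Syndrome (s16...s1) = 00000 → position 0 (no error).

0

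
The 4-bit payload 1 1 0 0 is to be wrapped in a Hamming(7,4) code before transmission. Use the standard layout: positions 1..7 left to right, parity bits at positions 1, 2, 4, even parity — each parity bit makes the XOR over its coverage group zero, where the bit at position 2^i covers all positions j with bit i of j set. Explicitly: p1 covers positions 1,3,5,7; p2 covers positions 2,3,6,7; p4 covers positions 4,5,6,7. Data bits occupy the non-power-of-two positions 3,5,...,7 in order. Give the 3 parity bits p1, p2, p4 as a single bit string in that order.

Place data bits at non-power-of-two positions: b3=1, b5=1, b6=0, b7=0.
p1 = XOR of data positions {3,5,7} = 1⊕1⊕0 = 0
p2 = XOR of data positions {3,6,7} = 1⊕0⊕0 = 1
p4 = XOR of data positions {5,6,7} = 1⊕0⊕0 = 1
Parity bits p1,p2,p4 = 011

011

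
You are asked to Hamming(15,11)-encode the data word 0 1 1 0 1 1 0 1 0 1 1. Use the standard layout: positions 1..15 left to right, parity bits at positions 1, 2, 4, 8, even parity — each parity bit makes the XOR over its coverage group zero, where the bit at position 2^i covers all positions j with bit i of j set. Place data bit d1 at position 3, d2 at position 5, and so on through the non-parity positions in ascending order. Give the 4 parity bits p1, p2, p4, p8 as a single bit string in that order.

Place data bits at non-power-of-two positions: b3=0, b5=1, b6=1, b7=0, b9=1, b10=1, b11=0, b12=1, b13=0, b14=1, b15=1.
p1 = XOR of data positions {3,5,7,9,11,13,15} = 0⊕1⊕0⊕1⊕0⊕0⊕1 = 1
p2 = XOR of data positions {3,6,7,10,11,14,15} = 0⊕1⊕0⊕1⊕0⊕1⊕1 = 0
p4 = XOR of data positions {5,6,7,12,13,14,15} = 1⊕1⊕0⊕1⊕0⊕1⊕1 = 1
p8 = XOR of data positions {9,10,11,12,13,14,15} = 1⊕1⊕0⊕1⊕0⊕1⊕1 = 1
Parity bits p1,p2,p4,p8 = 1011

1011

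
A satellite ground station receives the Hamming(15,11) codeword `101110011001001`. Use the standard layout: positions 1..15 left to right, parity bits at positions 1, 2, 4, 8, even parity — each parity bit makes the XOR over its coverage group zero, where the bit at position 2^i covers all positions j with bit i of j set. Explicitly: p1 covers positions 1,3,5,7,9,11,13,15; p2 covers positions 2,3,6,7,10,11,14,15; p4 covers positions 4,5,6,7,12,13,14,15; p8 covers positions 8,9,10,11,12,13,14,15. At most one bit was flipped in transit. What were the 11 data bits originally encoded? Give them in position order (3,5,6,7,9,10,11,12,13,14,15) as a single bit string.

11001001001

s1: b1⊕b3⊕b5⊕b7⊕b9⊕b11⊕b13⊕b15 = 1⊕1⊕1⊕0⊕1⊕0⊕0⊕1 = 1
s2: b2⊕b3⊕b6⊕b7⊕b10⊕b11⊕b14⊕b15 = 0⊕1⊕0⊕0⊕0⊕0⊕0⊕1 = 0
s4: b4⊕b5⊕b6⊕b7⊕b12⊕b13⊕b14⊕b15 = 1⊕1⊕0⊕0⊕1⊕0⊕0⊕1 = 0
s8: b8⊕b9⊕b10⊕b11⊕b12⊕b13⊕b14⊕b15 = 1⊕1⊕0⊕0⊕1⊕0⊕0⊕1 = 0
Syndrome (s8...s1) = 0001 → position 1.
Flip bit 1: corrected codeword = 001110011001001
Data bits at positions 3,5,6,7,9,10,11,12,13,14,15: 11001001001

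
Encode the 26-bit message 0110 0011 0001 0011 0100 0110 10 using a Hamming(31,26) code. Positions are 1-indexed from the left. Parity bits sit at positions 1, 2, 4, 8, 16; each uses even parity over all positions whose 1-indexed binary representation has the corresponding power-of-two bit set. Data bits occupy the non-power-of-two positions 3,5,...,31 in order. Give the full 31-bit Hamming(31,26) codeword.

0100110100110001100110100011010

Place data bits at non-power-of-two positions: b3=0, b5=1, b6=1, b7=0, b9=0, b10=0, b11=1, b12=1, b13=0, b14=0, b15=0, b17=1, b18=0, b19=0, b20=1, b21=1, b22=0, b23=1, b24=0, b25=0, b26=0, b27=1, b28=1, b29=0, b30=1, b31=0.
p1 = XOR of data positions {3,5,7,9,11,13,15,17,19,21,23,25,27,29,31} = 0⊕1⊕0⊕0⊕1⊕0⊕0⊕1⊕0⊕1⊕1⊕0⊕1⊕0⊕0 = 0
p2 = XOR of data positions {3,6,7,10,11,14,15,18,19,22,23,26,27,30,31} = 0⊕1⊕0⊕0⊕1⊕0⊕0⊕0⊕0⊕0⊕1⊕0⊕1⊕1⊕0 = 1
p4 = XOR of data positions {5,6,7,12,13,14,15,20,21,22,23,28,29,30,31} = 1⊕1⊕0⊕1⊕0⊕0⊕0⊕1⊕1⊕0⊕1⊕1⊕0⊕1⊕0 = 0
p8 = XOR of data positions {9,10,11,12,13,14,15,24,25,26,27,28,29,30,31} = 0⊕0⊕1⊕1⊕0⊕0⊕0⊕0⊕0⊕0⊕1⊕1⊕0⊕1⊕0 = 1
p16 = XOR of data positions {17,18,19,20,21,22,23,24,25,26,27,28,29,30,31} = 1⊕0⊕0⊕1⊕1⊕0⊕1⊕0⊕0⊕0⊕1⊕1⊕0⊕1⊕0 = 1
Codeword b1..b31 = 0100110100110001100110100011010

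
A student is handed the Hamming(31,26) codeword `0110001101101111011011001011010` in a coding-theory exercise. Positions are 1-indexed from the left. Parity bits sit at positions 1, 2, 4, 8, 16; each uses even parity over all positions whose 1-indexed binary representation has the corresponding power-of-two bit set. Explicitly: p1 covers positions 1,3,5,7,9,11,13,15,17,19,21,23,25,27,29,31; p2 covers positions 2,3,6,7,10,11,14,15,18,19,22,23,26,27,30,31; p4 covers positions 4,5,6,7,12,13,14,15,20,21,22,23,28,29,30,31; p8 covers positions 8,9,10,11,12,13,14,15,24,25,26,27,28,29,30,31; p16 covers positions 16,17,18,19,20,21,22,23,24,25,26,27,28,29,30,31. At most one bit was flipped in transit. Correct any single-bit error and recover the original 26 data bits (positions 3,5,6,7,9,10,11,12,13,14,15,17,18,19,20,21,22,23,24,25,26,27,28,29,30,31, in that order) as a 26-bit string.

10010110111111011001011010

s1: b1⊕b3⊕b5⊕b7⊕b9⊕b11⊕b13⊕b15⊕b17⊕b19⊕b21⊕b23⊕b25⊕b27⊕b29⊕b31 = 0⊕1⊕0⊕1⊕0⊕1⊕1⊕1⊕0⊕1⊕1⊕0⊕1⊕1⊕0⊕0 = 1
s2: b2⊕b3⊕b6⊕b7⊕b10⊕b11⊕b14⊕b15⊕b18⊕b19⊕b22⊕b23⊕b26⊕b27⊕b30⊕b31 = 1⊕1⊕0⊕1⊕1⊕1⊕1⊕1⊕1⊕1⊕1⊕0⊕0⊕1⊕1⊕0 = 0
s4: b4⊕b5⊕b6⊕b7⊕b12⊕b13⊕b14⊕b15⊕b20⊕b21⊕b22⊕b23⊕b28⊕b29⊕b30⊕b31 = 0⊕0⊕0⊕1⊕0⊕1⊕1⊕1⊕0⊕1⊕1⊕0⊕1⊕0⊕1⊕0 = 0
s8: b8⊕b9⊕b10⊕b11⊕b12⊕b13⊕b14⊕b15⊕b24⊕b25⊕b26⊕b27⊕b28⊕b29⊕b30⊕b31 = 1⊕0⊕1⊕1⊕0⊕1⊕1⊕1⊕0⊕1⊕0⊕1⊕1⊕0⊕1⊕0 = 0
s16: b16⊕b17⊕b18⊕b19⊕b20⊕b21⊕b22⊕b23⊕b24⊕b25⊕b26⊕b27⊕b28⊕b29⊕b30⊕b31 = 1⊕0⊕1⊕1⊕0⊕1⊕1⊕0⊕0⊕1⊕0⊕1⊕1⊕0⊕1⊕0 = 1
Syndrome (s16...s1) = 10001 → position 17.
Flip bit 17: corrected codeword = 0110001101101111111011001011010
Data bits at positions 3,5,6,7,9,10,11,12,13,14,15,17,18,19,20,21,22,23,24,25,26,27,28,29,30,31: 10010110111111011001011010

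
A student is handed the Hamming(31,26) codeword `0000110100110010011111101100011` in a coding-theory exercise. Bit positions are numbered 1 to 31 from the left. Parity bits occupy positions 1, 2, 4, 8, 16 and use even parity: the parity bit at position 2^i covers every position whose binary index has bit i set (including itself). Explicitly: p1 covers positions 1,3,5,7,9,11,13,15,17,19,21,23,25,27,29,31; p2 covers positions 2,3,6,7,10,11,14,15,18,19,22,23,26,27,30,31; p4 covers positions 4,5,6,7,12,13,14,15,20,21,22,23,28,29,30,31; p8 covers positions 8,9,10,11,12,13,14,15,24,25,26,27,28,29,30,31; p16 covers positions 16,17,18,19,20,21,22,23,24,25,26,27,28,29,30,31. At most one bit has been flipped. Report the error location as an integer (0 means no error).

s1: b1⊕b3⊕b5⊕b7⊕b9⊕b11⊕b13⊕b15⊕b17⊕b19⊕b21⊕b23⊕b25⊕b27⊕b29⊕b31 = 0⊕0⊕1⊕0⊕0⊕1⊕0⊕1⊕0⊕1⊕1⊕1⊕1⊕0⊕0⊕1 = 0
s2: b2⊕b3⊕b6⊕b7⊕b10⊕b11⊕b14⊕b15⊕b18⊕b19⊕b22⊕b23⊕b26⊕b27⊕b30⊕b31 = 0⊕0⊕1⊕0⊕0⊕1⊕0⊕1⊕1⊕1⊕1⊕1⊕1⊕0⊕1⊕1 = 0
s4: b4⊕b5⊕b6⊕b7⊕b12⊕b13⊕b14⊕b15⊕b20⊕b21⊕b22⊕b23⊕b28⊕b29⊕b30⊕b31 = 0⊕1⊕1⊕0⊕1⊕0⊕0⊕1⊕1⊕1⊕1⊕1⊕0⊕0⊕1⊕1 = 0
s8: b8⊕b9⊕b10⊕b11⊕b12⊕b13⊕b14⊕b15⊕b24⊕b25⊕b26⊕b27⊕b28⊕b29⊕b30⊕b31 = 1⊕0⊕0⊕1⊕1⊕0⊕0⊕1⊕0⊕1⊕1⊕0⊕0⊕0⊕1⊕1 = 0
s16: b16⊕b17⊕b18⊕b19⊕b20⊕b21⊕b22⊕b23⊕b24⊕b25⊕b26⊕b27⊕b28⊕b29⊕b30⊕b31 = 0⊕0⊕1⊕1⊕1⊕1⊕1⊕1⊕0⊕1⊕1⊕0⊕0⊕0⊕1⊕1 = 0
Syndrome (s16...s1) = 00000 → position 0 (no error).

0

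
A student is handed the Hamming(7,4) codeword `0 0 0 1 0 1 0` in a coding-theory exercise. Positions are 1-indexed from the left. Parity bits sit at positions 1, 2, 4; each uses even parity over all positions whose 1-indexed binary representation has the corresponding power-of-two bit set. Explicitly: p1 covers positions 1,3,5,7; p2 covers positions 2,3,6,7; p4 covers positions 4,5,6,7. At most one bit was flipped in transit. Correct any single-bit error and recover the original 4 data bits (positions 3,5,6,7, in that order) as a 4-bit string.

0010

s1: b1⊕b3⊕b5⊕b7 = 0⊕0⊕0⊕0 = 0
s2: b2⊕b3⊕b6⊕b7 = 0⊕0⊕1⊕0 = 1
s4: b4⊕b5⊕b6⊕b7 = 1⊕0⊕1⊕0 = 0
Syndrome (s4...s1) = 010 → position 2.
Flip bit 2: corrected codeword = 0101010
Data bits at positions 3,5,6,7: 0010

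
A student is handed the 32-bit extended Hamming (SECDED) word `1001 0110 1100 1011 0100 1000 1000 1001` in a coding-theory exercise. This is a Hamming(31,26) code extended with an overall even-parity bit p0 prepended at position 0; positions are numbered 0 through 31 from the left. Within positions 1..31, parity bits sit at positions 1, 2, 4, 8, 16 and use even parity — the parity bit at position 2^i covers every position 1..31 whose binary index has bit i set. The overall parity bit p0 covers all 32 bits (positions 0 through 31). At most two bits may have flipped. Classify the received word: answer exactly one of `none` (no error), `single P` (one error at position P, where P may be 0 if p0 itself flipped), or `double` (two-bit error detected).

s1: b1⊕b3⊕b5⊕b7⊕b9⊕b11⊕b13⊕b15⊕b17⊕b19⊕b21⊕b23⊕b25⊕b27⊕b29⊕b31 = 0⊕1⊕1⊕0⊕1⊕0⊕0⊕1⊕1⊕0⊕0⊕0⊕0⊕0⊕0⊕1 = 0
s2: b2⊕b3⊕b6⊕b7⊕b10⊕b11⊕b14⊕b15⊕b18⊕b19⊕b22⊕b23⊕b26⊕b27⊕b30⊕b31 = 0⊕1⊕1⊕0⊕0⊕0⊕1⊕1⊕0⊕0⊕0⊕0⊕0⊕0⊕0⊕1 = 1
s4: b4⊕b5⊕b6⊕b7⊕b12⊕b13⊕b14⊕b15⊕b20⊕b21⊕b22⊕b23⊕b28⊕b29⊕b30⊕b31 = 0⊕1⊕1⊕0⊕1⊕0⊕1⊕1⊕1⊕0⊕0⊕0⊕1⊕0⊕0⊕1 = 0
s8: b8⊕b9⊕b10⊕b11⊕b12⊕b13⊕b14⊕b15⊕b24⊕b25⊕b26⊕b27⊕b28⊕b29⊕b30⊕b31 = 1⊕1⊕0⊕0⊕1⊕0⊕1⊕1⊕1⊕0⊕0⊕0⊕1⊕0⊕0⊕1 = 0
s16: b16⊕b17⊕b18⊕b19⊕b20⊕b21⊕b22⊕b23⊕b24⊕b25⊕b26⊕b27⊕b28⊕b29⊕b30⊕b31 = 0⊕1⊕0⊕0⊕1⊕0⊕0⊕0⊕1⊕0⊕0⊕0⊕1⊕0⊕0⊕1 = 1
Syndrome (s16...s1) = 10010 → position 18.
Overall parity (XOR of all 32 bits, including p0): 1⊕0⊕0⊕1⊕0⊕1⊕1⊕0⊕1⊕1⊕0⊕0⊕1⊕0⊕1⊕1⊕0⊕1⊕0⊕0⊕1⊕0⊕0⊕0⊕1⊕0⊕0⊕0⊕1⊕0⊕0⊕1 = 0
Overall=0, syndrome position=18 → double-bit error detected (uncorrectable).

double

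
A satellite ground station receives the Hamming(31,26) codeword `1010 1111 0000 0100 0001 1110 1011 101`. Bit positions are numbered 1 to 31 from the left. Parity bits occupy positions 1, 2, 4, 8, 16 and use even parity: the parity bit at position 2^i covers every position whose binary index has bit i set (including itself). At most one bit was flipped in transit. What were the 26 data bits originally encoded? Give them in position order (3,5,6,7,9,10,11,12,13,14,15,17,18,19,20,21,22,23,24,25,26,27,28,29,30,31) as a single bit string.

s1: b1⊕b3⊕b5⊕b7⊕b9⊕b11⊕b13⊕b15⊕b17⊕b19⊕b21⊕b23⊕b25⊕b27⊕b29⊕b31 = 1⊕1⊕1⊕1⊕0⊕0⊕0⊕0⊕0⊕0⊕1⊕1⊕1⊕1⊕1⊕1 = 0
s2: b2⊕b3⊕b6⊕b7⊕b10⊕b11⊕b14⊕b15⊕b18⊕b19⊕b22⊕b23⊕b26⊕b27⊕b30⊕b31 = 0⊕1⊕1⊕1⊕0⊕0⊕1⊕0⊕0⊕0⊕1⊕1⊕0⊕1⊕0⊕1 = 0
s4: b4⊕b5⊕b6⊕b7⊕b12⊕b13⊕b14⊕b15⊕b20⊕b21⊕b22⊕b23⊕b28⊕b29⊕b30⊕b31 = 0⊕1⊕1⊕1⊕0⊕0⊕1⊕0⊕1⊕1⊕1⊕1⊕1⊕1⊕0⊕1 = 1
s8: b8⊕b9⊕b10⊕b11⊕b12⊕b13⊕b14⊕b15⊕b24⊕b25⊕b26⊕b27⊕b28⊕b29⊕b30⊕b31 = 1⊕0⊕0⊕0⊕0⊕0⊕1⊕0⊕0⊕1⊕0⊕1⊕1⊕1⊕0⊕1 = 1
s16: b16⊕b17⊕b18⊕b19⊕b20⊕b21⊕b22⊕b23⊕b24⊕b25⊕b26⊕b27⊕b28⊕b29⊕b30⊕b31 = 0⊕0⊕0⊕0⊕1⊕1⊕1⊕1⊕0⊕1⊕0⊕1⊕1⊕1⊕0⊕1 = 1
Syndrome (s16...s1) = 11100 → position 28.
Flip bit 28: corrected codeword = 1010111100000100000111101010101
Data bits at positions 3,5,6,7,9,10,11,12,13,14,15,17,18,19,20,21,22,23,24,25,26,27,28,29,30,31: 11110000010000111101010101

11110000010000111101010101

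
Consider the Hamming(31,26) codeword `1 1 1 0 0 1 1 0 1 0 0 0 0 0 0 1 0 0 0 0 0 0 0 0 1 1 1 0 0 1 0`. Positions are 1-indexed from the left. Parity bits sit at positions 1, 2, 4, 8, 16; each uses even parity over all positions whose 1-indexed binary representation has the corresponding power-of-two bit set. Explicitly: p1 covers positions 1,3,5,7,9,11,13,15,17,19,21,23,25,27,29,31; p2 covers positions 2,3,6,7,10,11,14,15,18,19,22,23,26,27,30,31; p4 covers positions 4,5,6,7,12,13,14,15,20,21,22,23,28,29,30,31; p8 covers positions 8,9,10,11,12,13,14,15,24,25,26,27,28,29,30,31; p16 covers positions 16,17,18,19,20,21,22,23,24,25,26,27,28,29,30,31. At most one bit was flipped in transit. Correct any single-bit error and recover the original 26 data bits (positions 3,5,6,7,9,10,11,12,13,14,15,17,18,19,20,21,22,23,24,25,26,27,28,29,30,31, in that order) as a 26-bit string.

10111000000000000001110000

s1: b1⊕b3⊕b5⊕b7⊕b9⊕b11⊕b13⊕b15⊕b17⊕b19⊕b21⊕b23⊕b25⊕b27⊕b29⊕b31 = 1⊕1⊕0⊕1⊕1⊕0⊕0⊕0⊕0⊕0⊕0⊕0⊕1⊕1⊕0⊕0 = 0
s2: b2⊕b3⊕b6⊕b7⊕b10⊕b11⊕b14⊕b15⊕b18⊕b19⊕b22⊕b23⊕b26⊕b27⊕b30⊕b31 = 1⊕1⊕1⊕1⊕0⊕0⊕0⊕0⊕0⊕0⊕0⊕0⊕1⊕1⊕1⊕0 = 1
s4: b4⊕b5⊕b6⊕b7⊕b12⊕b13⊕b14⊕b15⊕b20⊕b21⊕b22⊕b23⊕b28⊕b29⊕b30⊕b31 = 0⊕0⊕1⊕1⊕0⊕0⊕0⊕0⊕0⊕0⊕0⊕0⊕0⊕0⊕1⊕0 = 1
s8: b8⊕b9⊕b10⊕b11⊕b12⊕b13⊕b14⊕b15⊕b24⊕b25⊕b26⊕b27⊕b28⊕b29⊕b30⊕b31 = 0⊕1⊕0⊕0⊕0⊕0⊕0⊕0⊕0⊕1⊕1⊕1⊕0⊕0⊕1⊕0 = 1
s16: b16⊕b17⊕b18⊕b19⊕b20⊕b21⊕b22⊕b23⊕b24⊕b25⊕b26⊕b27⊕b28⊕b29⊕b30⊕b31 = 1⊕0⊕0⊕0⊕0⊕0⊕0⊕0⊕0⊕1⊕1⊕1⊕0⊕0⊕1⊕0 = 1
Syndrome (s16...s1) = 11110 → position 30.
Flip bit 30: corrected codeword = 1110011010000001000000001110000
Data bits at positions 3,5,6,7,9,10,11,12,13,14,15,17,18,19,20,21,22,23,24,25,26,27,28,29,30,31: 10111000000000000001110000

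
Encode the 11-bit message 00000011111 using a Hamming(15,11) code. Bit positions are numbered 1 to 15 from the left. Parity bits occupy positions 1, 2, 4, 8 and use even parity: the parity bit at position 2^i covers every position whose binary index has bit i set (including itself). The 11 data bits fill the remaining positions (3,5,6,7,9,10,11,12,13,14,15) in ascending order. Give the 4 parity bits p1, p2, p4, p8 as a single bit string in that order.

1101

Place data bits at non-power-of-two positions: b3=0, b5=0, b6=0, b7=0, b9=0, b10=0, b11=1, b12=1, b13=1, b14=1, b15=1.
p1 = XOR of data positions {3,5,7,9,11,13,15} = 0⊕0⊕0⊕0⊕1⊕1⊕1 = 1
p2 = XOR of data positions {3,6,7,10,11,14,15} = 0⊕0⊕0⊕0⊕1⊕1⊕1 = 1
p4 = XOR of data positions {5,6,7,12,13,14,15} = 0⊕0⊕0⊕1⊕1⊕1⊕1 = 0
p8 = XOR of data positions {9,10,11,12,13,14,15} = 0⊕0⊕1⊕1⊕1⊕1⊕1 = 1
Parity bits p1,p2,p4,p8 = 1101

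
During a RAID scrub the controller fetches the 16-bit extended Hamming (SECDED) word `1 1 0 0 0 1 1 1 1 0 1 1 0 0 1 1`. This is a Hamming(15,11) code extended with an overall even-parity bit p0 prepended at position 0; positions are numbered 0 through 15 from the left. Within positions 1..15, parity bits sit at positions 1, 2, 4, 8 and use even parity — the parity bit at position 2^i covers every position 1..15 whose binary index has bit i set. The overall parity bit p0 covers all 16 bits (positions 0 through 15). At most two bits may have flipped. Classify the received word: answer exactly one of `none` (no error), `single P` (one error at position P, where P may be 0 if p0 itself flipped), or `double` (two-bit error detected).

double

s1: b1⊕b3⊕b5⊕b7⊕b9⊕b11⊕b13⊕b15 = 1⊕0⊕1⊕1⊕0⊕1⊕0⊕1 = 1
s2: b2⊕b3⊕b6⊕b7⊕b10⊕b11⊕b14⊕b15 = 0⊕0⊕1⊕1⊕1⊕1⊕1⊕1 = 0
s4: b4⊕b5⊕b6⊕b7⊕b12⊕b13⊕b14⊕b15 = 0⊕1⊕1⊕1⊕0⊕0⊕1⊕1 = 1
s8: b8⊕b9⊕b10⊕b11⊕b12⊕b13⊕b14⊕b15 = 1⊕0⊕1⊕1⊕0⊕0⊕1⊕1 = 1
Syndrome (s8...s1) = 1101 → position 13.
Overall parity (XOR of all 16 bits, including p0): 1⊕1⊕0⊕0⊕0⊕1⊕1⊕1⊕1⊕0⊕1⊕1⊕0⊕0⊕1⊕1 = 0
Overall=0, syndrome position=13 → double-bit error detected (uncorrectable).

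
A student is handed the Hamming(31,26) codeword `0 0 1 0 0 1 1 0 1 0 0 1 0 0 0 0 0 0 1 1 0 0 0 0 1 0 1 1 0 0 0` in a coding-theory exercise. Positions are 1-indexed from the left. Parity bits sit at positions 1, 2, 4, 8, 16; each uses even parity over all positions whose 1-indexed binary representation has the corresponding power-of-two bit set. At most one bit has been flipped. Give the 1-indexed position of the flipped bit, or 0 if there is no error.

30

s1: b1⊕b3⊕b5⊕b7⊕b9⊕b11⊕b13⊕b15⊕b17⊕b19⊕b21⊕b23⊕b25⊕b27⊕b29⊕b31 = 0⊕1⊕0⊕1⊕1⊕0⊕0⊕0⊕0⊕1⊕0⊕0⊕1⊕1⊕0⊕0 = 0
s2: b2⊕b3⊕b6⊕b7⊕b10⊕b11⊕b14⊕b15⊕b18⊕b19⊕b22⊕b23⊕b26⊕b27⊕b30⊕b31 = 0⊕1⊕1⊕1⊕0⊕0⊕0⊕0⊕0⊕1⊕0⊕0⊕0⊕1⊕0⊕0 = 1
s4: b4⊕b5⊕b6⊕b7⊕b12⊕b13⊕b14⊕b15⊕b20⊕b21⊕b22⊕b23⊕b28⊕b29⊕b30⊕b31 = 0⊕0⊕1⊕1⊕1⊕0⊕0⊕0⊕1⊕0⊕0⊕0⊕1⊕0⊕0⊕0 = 1
s8: b8⊕b9⊕b10⊕b11⊕b12⊕b13⊕b14⊕b15⊕b24⊕b25⊕b26⊕b27⊕b28⊕b29⊕b30⊕b31 = 0⊕1⊕0⊕0⊕1⊕0⊕0⊕0⊕0⊕1⊕0⊕1⊕1⊕0⊕0⊕0 = 1
s16: b16⊕b17⊕b18⊕b19⊕b20⊕b21⊕b22⊕b23⊕b24⊕b25⊕b26⊕b27⊕b28⊕b29⊕b30⊕b31 = 0⊕0⊕0⊕1⊕1⊕0⊕0⊕0⊕0⊕1⊕0⊕1⊕1⊕0⊕0⊕0 = 1
Syndrome (s16...s1) = 11110 → position 30.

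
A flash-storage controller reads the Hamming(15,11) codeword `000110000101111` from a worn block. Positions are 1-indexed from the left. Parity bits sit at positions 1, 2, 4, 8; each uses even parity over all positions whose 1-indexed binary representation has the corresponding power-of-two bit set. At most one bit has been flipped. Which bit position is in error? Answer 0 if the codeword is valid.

11

s1: b1⊕b3⊕b5⊕b7⊕b9⊕b11⊕b13⊕b15 = 0⊕0⊕1⊕0⊕0⊕0⊕1⊕1 = 1
s2: b2⊕b3⊕b6⊕b7⊕b10⊕b11⊕b14⊕b15 = 0⊕0⊕0⊕0⊕1⊕0⊕1⊕1 = 1
s4: b4⊕b5⊕b6⊕b7⊕b12⊕b13⊕b14⊕b15 = 1⊕1⊕0⊕0⊕1⊕1⊕1⊕1 = 0
s8: b8⊕b9⊕b10⊕b11⊕b12⊕b13⊕b14⊕b15 = 0⊕0⊕1⊕0⊕1⊕1⊕1⊕1 = 1
Syndrome (s8...s1) = 1011 → position 11.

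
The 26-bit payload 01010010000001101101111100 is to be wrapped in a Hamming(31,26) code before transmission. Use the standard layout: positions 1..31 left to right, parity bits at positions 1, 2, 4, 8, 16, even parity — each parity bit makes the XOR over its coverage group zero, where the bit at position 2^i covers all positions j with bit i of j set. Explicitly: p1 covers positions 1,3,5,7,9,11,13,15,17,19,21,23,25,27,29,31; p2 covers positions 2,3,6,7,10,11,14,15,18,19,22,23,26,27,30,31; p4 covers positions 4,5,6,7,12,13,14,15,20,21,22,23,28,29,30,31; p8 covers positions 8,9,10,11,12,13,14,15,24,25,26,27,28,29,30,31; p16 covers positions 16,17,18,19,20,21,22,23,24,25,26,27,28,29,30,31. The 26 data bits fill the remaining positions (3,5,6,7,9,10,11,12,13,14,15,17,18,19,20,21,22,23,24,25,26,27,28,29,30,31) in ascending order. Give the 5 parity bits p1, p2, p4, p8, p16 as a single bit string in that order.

Place data bits at non-power-of-two positions: b3=0, b5=1, b6=0, b7=1, b9=0, b10=0, b11=1, b12=0, b13=0, b14=0, b15=0, b17=0, b18=0, b19=1, b20=1, b21=0, b22=1, b23=1, b24=0, b25=1, b26=1, b27=1, b28=1, b29=1, b30=0, b31=0.
p1 = XOR of data positions {3,5,7,9,11,13,15,17,19,21,23,25,27,29,31} = 0⊕1⊕1⊕0⊕1⊕0⊕0⊕0⊕1⊕0⊕1⊕1⊕1⊕1⊕0 = 0
p2 = XOR of data positions {3,6,7,10,11,14,15,18,19,22,23,26,27,30,31} = 0⊕0⊕1⊕0⊕1⊕0⊕0⊕0⊕1⊕1⊕1⊕1⊕1⊕0⊕0 = 1
p4 = XOR of data positions {5,6,7,12,13,14,15,20,21,22,23,28,29,30,31} = 1⊕0⊕1⊕0⊕0⊕0⊕0⊕1⊕0⊕1⊕1⊕1⊕1⊕0⊕0 = 1
p8 = XOR of data positions {9,10,11,12,13,14,15,24,25,26,27,28,29,30,31} = 0⊕0⊕1⊕0⊕0⊕0⊕0⊕0⊕1⊕1⊕1⊕1⊕1⊕0⊕0 = 0
p16 = XOR of data positions {17,18,19,20,21,22,23,24,25,26,27,28,29,30,31} = 0⊕0⊕1⊕1⊕0⊕1⊕1⊕0⊕1⊕1⊕1⊕1⊕1⊕0⊕0 = 1
Parity bits p1,p2,p4,p8,p16 = 01101

01101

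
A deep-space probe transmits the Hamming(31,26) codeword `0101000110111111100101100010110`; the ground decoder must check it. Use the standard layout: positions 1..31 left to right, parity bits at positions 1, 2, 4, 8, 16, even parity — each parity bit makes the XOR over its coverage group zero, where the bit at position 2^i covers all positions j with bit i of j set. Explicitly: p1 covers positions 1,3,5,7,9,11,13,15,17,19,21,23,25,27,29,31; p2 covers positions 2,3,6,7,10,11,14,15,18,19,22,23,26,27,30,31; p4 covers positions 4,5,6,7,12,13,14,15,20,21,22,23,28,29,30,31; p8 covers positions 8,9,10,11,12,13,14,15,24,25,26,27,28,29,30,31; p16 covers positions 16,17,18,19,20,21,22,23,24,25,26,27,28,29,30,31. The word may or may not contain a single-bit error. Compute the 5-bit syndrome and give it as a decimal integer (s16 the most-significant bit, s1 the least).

0

s1: b1⊕b3⊕b5⊕b7⊕b9⊕b11⊕b13⊕b15⊕b17⊕b19⊕b21⊕b23⊕b25⊕b27⊕b29⊕b31 = 0⊕0⊕0⊕0⊕1⊕1⊕1⊕1⊕1⊕0⊕0⊕1⊕0⊕1⊕1⊕0 = 0
s2: b2⊕b3⊕b6⊕b7⊕b10⊕b11⊕b14⊕b15⊕b18⊕b19⊕b22⊕b23⊕b26⊕b27⊕b30⊕b31 = 1⊕0⊕0⊕0⊕0⊕1⊕1⊕1⊕0⊕0⊕1⊕1⊕0⊕1⊕1⊕0 = 0
s4: b4⊕b5⊕b6⊕b7⊕b12⊕b13⊕b14⊕b15⊕b20⊕b21⊕b22⊕b23⊕b28⊕b29⊕b30⊕b31 = 1⊕0⊕0⊕0⊕1⊕1⊕1⊕1⊕1⊕0⊕1⊕1⊕0⊕1⊕1⊕0 = 0
s8: b8⊕b9⊕b10⊕b11⊕b12⊕b13⊕b14⊕b15⊕b24⊕b25⊕b26⊕b27⊕b28⊕b29⊕b30⊕b31 = 1⊕1⊕0⊕1⊕1⊕1⊕1⊕1⊕0⊕0⊕0⊕1⊕0⊕1⊕1⊕0 = 0
s16: b16⊕b17⊕b18⊕b19⊕b20⊕b21⊕b22⊕b23⊕b24⊕b25⊕b26⊕b27⊕b28⊕b29⊕b30⊕b31 = 1⊕1⊕0⊕0⊕1⊕0⊕1⊕1⊕0⊕0⊕0⊕1⊕0⊕1⊕1⊕0 = 0
Syndrome (s16...s1) = 00000 → position 0 (no error).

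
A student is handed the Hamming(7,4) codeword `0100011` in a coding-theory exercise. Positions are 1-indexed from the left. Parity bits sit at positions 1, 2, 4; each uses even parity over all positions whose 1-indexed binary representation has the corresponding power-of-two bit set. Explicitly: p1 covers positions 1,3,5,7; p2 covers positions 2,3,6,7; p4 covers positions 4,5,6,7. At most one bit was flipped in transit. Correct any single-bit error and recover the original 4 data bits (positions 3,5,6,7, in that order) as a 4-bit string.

1011

s1: b1⊕b3⊕b5⊕b7 = 0⊕0⊕0⊕1 = 1
s2: b2⊕b3⊕b6⊕b7 = 1⊕0⊕1⊕1 = 1
s4: b4⊕b5⊕b6⊕b7 = 0⊕0⊕1⊕1 = 0
Syndrome (s4...s1) = 011 → position 3.
Flip bit 3: corrected codeword = 0110011
Data bits at positions 3,5,6,7: 1011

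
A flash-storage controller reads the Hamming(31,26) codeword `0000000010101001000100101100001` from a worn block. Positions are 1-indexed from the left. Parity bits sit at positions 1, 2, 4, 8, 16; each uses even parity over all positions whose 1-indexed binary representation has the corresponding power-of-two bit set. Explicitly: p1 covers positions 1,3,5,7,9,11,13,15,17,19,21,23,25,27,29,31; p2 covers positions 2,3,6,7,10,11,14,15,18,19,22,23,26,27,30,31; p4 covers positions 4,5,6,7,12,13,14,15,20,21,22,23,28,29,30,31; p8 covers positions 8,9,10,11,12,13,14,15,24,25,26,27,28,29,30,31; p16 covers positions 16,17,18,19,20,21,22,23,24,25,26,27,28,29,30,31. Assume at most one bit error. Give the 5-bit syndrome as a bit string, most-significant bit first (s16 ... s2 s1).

00000

s1: b1⊕b3⊕b5⊕b7⊕b9⊕b11⊕b13⊕b15⊕b17⊕b19⊕b21⊕b23⊕b25⊕b27⊕b29⊕b31 = 0⊕0⊕0⊕0⊕1⊕1⊕1⊕0⊕0⊕0⊕0⊕1⊕1⊕0⊕0⊕1 = 0
s2: b2⊕b3⊕b6⊕b7⊕b10⊕b11⊕b14⊕b15⊕b18⊕b19⊕b22⊕b23⊕b26⊕b27⊕b30⊕b31 = 0⊕0⊕0⊕0⊕0⊕1⊕0⊕0⊕0⊕0⊕0⊕1⊕1⊕0⊕0⊕1 = 0
s4: b4⊕b5⊕b6⊕b7⊕b12⊕b13⊕b14⊕b15⊕b20⊕b21⊕b22⊕b23⊕b28⊕b29⊕b30⊕b31 = 0⊕0⊕0⊕0⊕0⊕1⊕0⊕0⊕1⊕0⊕0⊕1⊕0⊕0⊕0⊕1 = 0
s8: b8⊕b9⊕b10⊕b11⊕b12⊕b13⊕b14⊕b15⊕b24⊕b25⊕b26⊕b27⊕b28⊕b29⊕b30⊕b31 = 0⊕1⊕0⊕1⊕0⊕1⊕0⊕0⊕0⊕1⊕1⊕0⊕0⊕0⊕0⊕1 = 0
s16: b16⊕b17⊕b18⊕b19⊕b20⊕b21⊕b22⊕b23⊕b24⊕b25⊕b26⊕b27⊕b28⊕b29⊕b30⊕b31 = 1⊕0⊕0⊕0⊕1⊕0⊕0⊕1⊕0⊕1⊕1⊕0⊕0⊕0⊕0⊕1 = 0
Syndrome (s16...s1) = 00000 → position 0 (no error).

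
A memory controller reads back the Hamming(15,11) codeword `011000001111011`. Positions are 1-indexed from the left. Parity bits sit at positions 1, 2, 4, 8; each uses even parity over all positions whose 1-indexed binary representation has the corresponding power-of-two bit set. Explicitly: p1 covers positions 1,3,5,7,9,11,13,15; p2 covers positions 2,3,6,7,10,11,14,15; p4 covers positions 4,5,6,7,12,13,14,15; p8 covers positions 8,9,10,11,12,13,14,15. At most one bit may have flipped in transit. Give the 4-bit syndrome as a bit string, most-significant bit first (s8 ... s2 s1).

s1: b1⊕b3⊕b5⊕b7⊕b9⊕b11⊕b13⊕b15 = 0⊕1⊕0⊕0⊕1⊕1⊕0⊕1 = 0
s2: b2⊕b3⊕b6⊕b7⊕b10⊕b11⊕b14⊕b15 = 1⊕1⊕0⊕0⊕1⊕1⊕1⊕1 = 0
s4: b4⊕b5⊕b6⊕b7⊕b12⊕b13⊕b14⊕b15 = 0⊕0⊕0⊕0⊕1⊕0⊕1⊕1 = 1
s8: b8⊕b9⊕b10⊕b11⊕b12⊕b13⊕b14⊕b15 = 0⊕1⊕1⊕1⊕1⊕0⊕1⊕1 = 0
Syndrome (s8...s1) = 0100 → position 4.

0100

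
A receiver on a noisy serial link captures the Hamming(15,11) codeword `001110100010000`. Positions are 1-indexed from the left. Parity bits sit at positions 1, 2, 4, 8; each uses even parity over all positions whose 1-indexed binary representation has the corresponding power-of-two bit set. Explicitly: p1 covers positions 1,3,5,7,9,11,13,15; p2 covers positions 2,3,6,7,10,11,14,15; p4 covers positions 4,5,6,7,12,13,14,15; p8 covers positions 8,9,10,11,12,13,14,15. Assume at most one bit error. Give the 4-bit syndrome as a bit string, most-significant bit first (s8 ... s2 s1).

s1: b1⊕b3⊕b5⊕b7⊕b9⊕b11⊕b13⊕b15 = 0⊕1⊕1⊕1⊕0⊕1⊕0⊕0 = 0
s2: b2⊕b3⊕b6⊕b7⊕b10⊕b11⊕b14⊕b15 = 0⊕1⊕0⊕1⊕0⊕1⊕0⊕0 = 1
s4: b4⊕b5⊕b6⊕b7⊕b12⊕b13⊕b14⊕b15 = 1⊕1⊕0⊕1⊕0⊕0⊕0⊕0 = 1
s8: b8⊕b9⊕b10⊕b11⊕b12⊕b13⊕b14⊕b15 = 0⊕0⊕0⊕1⊕0⊕0⊕0⊕0 = 1
Syndrome (s8...s1) = 1110 → position 14.

1110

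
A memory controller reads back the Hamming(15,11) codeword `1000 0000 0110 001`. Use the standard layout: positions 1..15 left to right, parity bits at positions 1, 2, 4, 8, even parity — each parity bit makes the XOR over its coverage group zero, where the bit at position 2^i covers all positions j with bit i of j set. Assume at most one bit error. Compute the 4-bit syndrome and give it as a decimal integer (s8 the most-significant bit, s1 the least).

15

s1: b1⊕b3⊕b5⊕b7⊕b9⊕b11⊕b13⊕b15 = 1⊕0⊕0⊕0⊕0⊕1⊕0⊕1 = 1
s2: b2⊕b3⊕b6⊕b7⊕b10⊕b11⊕b14⊕b15 = 0⊕0⊕0⊕0⊕1⊕1⊕0⊕1 = 1
s4: b4⊕b5⊕b6⊕b7⊕b12⊕b13⊕b14⊕b15 = 0⊕0⊕0⊕0⊕0⊕0⊕0⊕1 = 1
s8: b8⊕b9⊕b10⊕b11⊕b12⊕b13⊕b14⊕b15 = 0⊕0⊕1⊕1⊕0⊕0⊕0⊕1 = 1
Syndrome (s8...s1) = 1111 → position 15.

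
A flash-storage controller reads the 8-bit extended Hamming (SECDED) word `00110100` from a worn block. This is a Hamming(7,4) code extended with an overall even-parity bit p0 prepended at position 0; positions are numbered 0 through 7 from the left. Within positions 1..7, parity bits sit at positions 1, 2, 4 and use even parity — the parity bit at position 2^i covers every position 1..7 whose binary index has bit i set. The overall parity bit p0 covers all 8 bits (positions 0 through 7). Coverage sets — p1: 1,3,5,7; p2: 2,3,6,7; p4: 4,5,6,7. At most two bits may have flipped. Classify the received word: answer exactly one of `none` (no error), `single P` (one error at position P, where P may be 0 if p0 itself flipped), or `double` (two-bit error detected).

s1: b1⊕b3⊕b5⊕b7 = 0⊕1⊕1⊕0 = 0
s2: b2⊕b3⊕b6⊕b7 = 1⊕1⊕0⊕0 = 0
s4: b4⊕b5⊕b6⊕b7 = 0⊕1⊕0⊕0 = 1
Syndrome (s4...s1) = 100 → position 4.
Overall parity (XOR of all 8 bits, including p0): 0⊕0⊕1⊕1⊕0⊕1⊕0⊕0 = 1
Overall=1, syndrome position=4 → single-bit error at position 4.

single 4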